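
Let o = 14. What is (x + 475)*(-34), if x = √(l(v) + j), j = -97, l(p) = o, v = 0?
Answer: -16150 - 34*I*√83 ≈ -16150.0 - 309.75*I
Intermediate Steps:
l(p) = 14
x = I*√83 (x = √(14 - 97) = √(-83) = I*√83 ≈ 9.1104*I)
(x + 475)*(-34) = (I*√83 + 475)*(-34) = (475 + I*√83)*(-34) = -16150 - 34*I*√83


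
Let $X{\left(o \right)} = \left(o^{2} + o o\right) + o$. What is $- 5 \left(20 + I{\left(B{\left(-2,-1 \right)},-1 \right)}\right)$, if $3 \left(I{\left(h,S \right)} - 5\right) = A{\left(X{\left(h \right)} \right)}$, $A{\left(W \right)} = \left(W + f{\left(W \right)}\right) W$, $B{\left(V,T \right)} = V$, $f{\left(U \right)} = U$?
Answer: $-245$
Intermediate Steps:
$X{\left(o \right)} = o + 2 o^{2}$ ($X{\left(o \right)} = \left(o^{2} + o^{2}\right) + o = 2 o^{2} + o = o + 2 o^{2}$)
$A{\left(W \right)} = 2 W^{2}$ ($A{\left(W \right)} = \left(W + W\right) W = 2 W W = 2 W^{2}$)
$I{\left(h,S \right)} = 5 + \frac{2 h^{2} \left(1 + 2 h\right)^{2}}{3}$ ($I{\left(h,S \right)} = 5 + \frac{2 \left(h \left(1 + 2 h\right)\right)^{2}}{3} = 5 + \frac{2 h^{2} \left(1 + 2 h\right)^{2}}{3}$)
$- 5 \left(20 + I{\left(B{\left(-2,-1 \right)},-1 \right)}\right) = - 5 \left(20 + \left(5 + \frac{2 \left(-2\right)^{2} \left(1 + 2 \left(-2\right)\right)^{2}}{3}\right)\right) = - 5 \left(20 + \left(5 + \frac{2}{3} \cdot 4 \left(1 - 4\right)^{2}\right)\right) = - 5 \left(20 + \left(5 + \frac{2}{3} \cdot 4 \left(-3\right)^{2}\right)\right) = - 5 \left(20 + \left(5 + \frac{2}{3} \cdot 4 \cdot 9\right)\right) = - 5 \left(20 + \left(5 + 24\right)\right) = - 5 \left(20 + 29\right) = \left(-5\right) 49 = -245$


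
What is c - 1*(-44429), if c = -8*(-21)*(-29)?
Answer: 39557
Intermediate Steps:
c = -4872 (c = 168*(-29) = -4872)
c - 1*(-44429) = -4872 - 1*(-44429) = -4872 + 44429 = 39557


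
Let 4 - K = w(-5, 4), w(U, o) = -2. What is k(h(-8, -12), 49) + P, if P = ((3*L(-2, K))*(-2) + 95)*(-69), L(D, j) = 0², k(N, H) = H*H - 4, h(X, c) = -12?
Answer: -4158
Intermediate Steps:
k(N, H) = -4 + H² (k(N, H) = H² - 4 = -4 + H²)
K = 6 (K = 4 - 1*(-2) = 4 + 2 = 6)
L(D, j) = 0
P = -6555 (P = ((3*0)*(-2) + 95)*(-69) = (0*(-2) + 95)*(-69) = (0 + 95)*(-69) = 95*(-69) = -6555)
k(h(-8, -12), 49) + P = (-4 + 49²) - 6555 = (-4 + 2401) - 6555 = 2397 - 6555 = -4158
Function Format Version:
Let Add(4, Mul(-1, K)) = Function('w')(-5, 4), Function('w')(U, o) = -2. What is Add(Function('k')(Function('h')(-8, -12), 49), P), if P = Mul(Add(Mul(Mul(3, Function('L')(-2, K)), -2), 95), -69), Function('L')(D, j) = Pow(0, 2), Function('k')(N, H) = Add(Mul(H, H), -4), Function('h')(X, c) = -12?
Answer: -4158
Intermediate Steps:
Function('k')(N, H) = Add(-4, Pow(H, 2)) (Function('k')(N, H) = Add(Pow(H, 2), -4) = Add(-4, Pow(H, 2)))
K = 6 (K = Add(4, Mul(-1, -2)) = Add(4, 2) = 6)
Function('L')(D, j) = 0
P = -6555 (P = Mul(Add(Mul(Mul(3, 0), -2), 95), -69) = Mul(Add(Mul(0, -2), 95), -69) = Mul(Add(0, 95), -69) = Mul(95, -69) = -6555)
Add(Function('k')(Function('h')(-8, -12), 49), P) = Add(Add(-4, Pow(49, 2)), -6555) = Add(Add(-4, 2401), -6555) = Add(2397, -6555) = -4158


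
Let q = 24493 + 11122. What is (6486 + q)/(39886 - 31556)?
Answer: 42101/8330 ≈ 5.0541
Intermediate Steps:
q = 35615
(6486 + q)/(39886 - 31556) = (6486 + 35615)/(39886 - 31556) = 42101/8330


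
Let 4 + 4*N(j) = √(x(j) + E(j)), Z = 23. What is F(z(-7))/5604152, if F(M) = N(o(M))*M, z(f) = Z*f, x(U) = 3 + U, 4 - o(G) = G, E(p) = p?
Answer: 161/5604152 - 483*√37/22416608 ≈ -0.00010233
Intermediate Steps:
o(G) = 4 - G
N(j) = -1 + √(3 + 2*j)/4 (N(j) = -1 + √((3 + j) + j)/4 = -1 + √(3 + 2*j)/4)
z(f) = 23*f
F(M) = M*(-1 + √(11 - 2*M)/4) (F(M) = (-1 + √(3 + 2*(4 - M))/4)*M = (-1 + √(3 + (8 - 2*M))/4)*M = (-1 + √(11 - 2*M)/4)*M = M*(-1 + √(11 - 2*M)/4))
F(z(-7))/5604152 = ((23*(-7))*(-4 + √(11 - 46*(-7)))/4)/5604152 = ((¼)*(-161)*(-4 + √(11 - 2*(-161))))*(1/5604152) = ((¼)*(-161)*(-4 + √(11 + 322)))*(1/5604152) = ((¼)*(-161)*(-4 + √333))*(1/5604152) = ((¼)*(-161)*(-4 + 3*√37))*(1/5604152) = (161 - 483*√37/4)*(1/5604152) = 161/5604152 - 483*√37/22416608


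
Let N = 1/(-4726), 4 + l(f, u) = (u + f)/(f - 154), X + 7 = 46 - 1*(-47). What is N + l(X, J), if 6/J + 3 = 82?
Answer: -1966095/373354 ≈ -5.2660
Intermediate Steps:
J = 6/79 (J = 6/(-3 + 82) = 6/79 ≈ 0.075949)
X = 86 (X = -7 + (46 - 1*(-47)) = -7 + (46 + 47) = -7 + 93 = 86)
l(f, u) = -4 + (f + u)/(-154 + f) (l(f, u) = -4 + (u + f)/(f - 154) = -4 + (f + u)/(-154 + f))
N = -1/4726 ≈ -0.00021160
N + l(X, J) = -1/4726 + (616 + 6/79 - 3*86)/(-154 + 86) = -1/4726 + (616 + 6/79 - 258)/(-68) = -1/4726 - 1/68*28288/79 = -1/4726 - 416/79 = -1966095/373354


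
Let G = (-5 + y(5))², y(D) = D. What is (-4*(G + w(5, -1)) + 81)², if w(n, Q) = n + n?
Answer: 1681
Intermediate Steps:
w(n, Q) = 2*n
G = 0 (G = (-5 + 5)² = 0² = 0)
(-4*(G + w(5, -1)) + 81)² = (-4*(0 + 2*5) + 81)² = (-4*(0 + 10) + 81)² = (-4*10 + 81)² = (-40 + 81)² = 41² = 1681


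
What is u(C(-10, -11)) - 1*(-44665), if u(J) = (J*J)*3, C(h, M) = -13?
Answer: 45172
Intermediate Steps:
u(J) = 3*J² (u(J) = J²*3 = 3*J²)
u(C(-10, -11)) - 1*(-44665) = 3*(-13)² - 1*(-44665) = 3*169 + 44665 = 507 + 44665 = 45172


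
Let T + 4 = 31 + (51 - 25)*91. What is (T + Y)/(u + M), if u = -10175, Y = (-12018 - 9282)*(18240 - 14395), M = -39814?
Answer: 81896107/49989 ≈ 1638.3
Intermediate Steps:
Y = -81898500 (Y = -21300*3845 = -81898500)
T = 2393 (T = -4 + (31 + (51 - 25)*91) = -4 + (31 + 26*91) = -4 + (31 + 2366) = -4 + 2397 = 2393)
(T + Y)/(u + M) = (2393 - 81898500)/(-10175 - 39814) = -81896107/(-49989) = -81896107*(-1/49989) = 81896107/49989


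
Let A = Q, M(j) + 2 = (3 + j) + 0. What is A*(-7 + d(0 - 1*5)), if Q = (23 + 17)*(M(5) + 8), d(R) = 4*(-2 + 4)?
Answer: 560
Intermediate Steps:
M(j) = 1 + j (M(j) = -2 + ((3 + j) + 0) = -2 + (3 + j) = 1 + j)
d(R) = 8 (d(R) = 4*2 = 8)
Q = 560 (Q = (23 + 17)*((1 + 5) + 8) = 40*(6 + 8) = 40*14 = 560)
A = 560
A*(-7 + d(0 - 1*5)) = 560*(-7 + 8) = 560*1 = 560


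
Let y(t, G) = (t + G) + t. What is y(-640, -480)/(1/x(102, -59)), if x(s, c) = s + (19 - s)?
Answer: -33440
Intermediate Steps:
y(t, G) = G + 2*t (y(t, G) = (G + t) + t = G + 2*t)
x(s, c) = 19
y(-640, -480)/(1/x(102, -59)) = (-480 + 2*(-640))/(1/19) = (-480 - 1280)/(1/19) = -1760*19 = -33440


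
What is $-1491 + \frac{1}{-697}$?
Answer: $- \frac{1039228}{697} \approx -1491.0$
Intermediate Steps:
$-1491 + \frac{1}{-697} = -1491 - \frac{1}{697} = - \frac{1039228}{697}$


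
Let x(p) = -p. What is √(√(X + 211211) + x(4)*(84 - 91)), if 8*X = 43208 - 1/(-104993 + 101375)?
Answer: √(4524912 + 67*√1260193163529)/402 ≈ 22.213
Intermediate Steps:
X = 156326545/28944 (X = (43208 - 1/(-104993 + 101375))/8 = (43208 - 1/(-3618))/8 = (43208 - 1*(-1/3618))/8 = (43208 + 1/3618)/8 = (⅛)*(156326545/3618) = 156326545/28944 ≈ 5401.0)
√(√(X + 211211) + x(4)*(84 - 91)) = √(√(156326545/28944 + 211211) + (-1*4)*(84 - 91)) = √(√(6269617729/28944) - 4*(-7)) = √(√1260193163529/2412 + 28) = √(28 + √1260193163529/2412)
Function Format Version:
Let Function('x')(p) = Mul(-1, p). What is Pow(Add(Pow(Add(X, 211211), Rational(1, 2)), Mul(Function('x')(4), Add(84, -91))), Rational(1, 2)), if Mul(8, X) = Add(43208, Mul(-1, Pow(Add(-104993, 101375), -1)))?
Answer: Mul(Rational(1, 402), Pow(Add(4524912, Mul(67, Pow(1260193163529, Rational(1, 2)))), Rational(1, 2))) ≈ 22.213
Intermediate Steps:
X = Rational(156326545, 28944) (X = Mul(Rational(1, 8), Add(43208, Mul(-1, Pow(Add(-104993, 101375), -1)))) = Mul(Rational(1, 8), Add(43208, Mul(-1, Pow(-3618, -1)))) = Mul(Rational(1, 8), Add(43208, Mul(-1, Rational(-1, 3618)))) = Mul(Rational(1, 8), Add(43208, Rational(1, 3618))) = Mul(Rational(1, 8), Rational(156326545, 3618)) = Rational(156326545, 28944) ≈ 5401.0)
Pow(Add(Pow(Add(X, 211211), Rational(1, 2)), Mul(Function('x')(4), Add(84, -91))), Rational(1, 2)) = Pow(Add(Pow(Add(Rational(156326545, 28944), 211211), Rational(1, 2)), Mul(Mul(-1, 4), Add(84, -91))), Rational(1, 2)) = Pow(Add(Pow(Rational(6269617729, 28944), Rational(1, 2)), Mul(-4, -7)), Rational(1, 2)) = Pow(Add(Mul(Rational(1, 2412), Pow(1260193163529, Rational(1, 2))), 28), Rational(1, 2)) = Pow(Add(28, Mul(Rational(1, 2412), Pow(1260193163529, Rational(1, 2)))), Rational(1, 2))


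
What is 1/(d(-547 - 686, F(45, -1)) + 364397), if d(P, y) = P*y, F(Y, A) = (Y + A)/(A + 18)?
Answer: 17/6140497 ≈ 2.7685e-6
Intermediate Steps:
F(Y, A) = (A + Y)/(18 + A)
1/(d(-547 - 686, F(45, -1)) + 364397) = 1/((-547 - 686)*((-1 + 45)/(18 - 1)) + 364397) = 1/(-1233*44/17 + 364397) = 1/(-54252/17 + 364397) = 1/(6140497/17) = 17/6140497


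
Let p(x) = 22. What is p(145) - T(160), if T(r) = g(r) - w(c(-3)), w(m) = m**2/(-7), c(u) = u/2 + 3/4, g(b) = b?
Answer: -15465/112 ≈ -138.08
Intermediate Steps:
c(u) = 3/4 + u/2 (c(u) = u*(1/2) + 3*(1/4) = u/2 + 3/4 = 3/4 + u/2)
w(m) = -m**2/7 (w(m) = m**2*(-1/7) = -m**2/7)
T(r) = 9/112 + r (T(r) = r - (-1)*(3/4 + (1/2)*(-3))**2/7 = r - (-1)*(3/4 - 3/2)**2/7 = r - (-1)*(-3/4)**2/7 = r - (-1)*9/(7*16) = r - 1*(-9/112) = r + 9/112 = 9/112 + r)
p(145) - T(160) = 22 - (9/112 + 160) = 22 - 1*17929/112 = 22 - 17929/112 = -15465/112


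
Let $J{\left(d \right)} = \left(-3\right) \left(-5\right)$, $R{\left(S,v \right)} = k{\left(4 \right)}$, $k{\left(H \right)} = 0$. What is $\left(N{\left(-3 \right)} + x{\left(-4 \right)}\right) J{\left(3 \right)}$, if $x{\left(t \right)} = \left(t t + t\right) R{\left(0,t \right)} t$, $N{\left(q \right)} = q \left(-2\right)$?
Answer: $90$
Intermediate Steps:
$R{\left(S,v \right)} = 0$
$N{\left(q \right)} = - 2 q$
$J{\left(d \right)} = 15$
$x{\left(t \right)} = 0$ ($x{\left(t \right)} = \left(t t + t\right) 0 t = \left(t^{2} + t\right) 0 t = \left(t + t^{2}\right) 0 t = 0 t = 0$)
$\left(N{\left(-3 \right)} + x{\left(-4 \right)}\right) J{\left(3 \right)} = \left(\left(-2\right) \left(-3\right) + 0\right) 15 = \left(6 + 0\right) 15 = 6 \cdot 15 = 90$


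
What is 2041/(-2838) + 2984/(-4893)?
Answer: -6151735/4628778 ≈ -1.3290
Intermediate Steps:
2041/(-2838) + 2984/(-4893) = 2041*(-1/2838) + 2984*(-1/4893) = -2041/2838 - 2984/4893 = -6151735/4628778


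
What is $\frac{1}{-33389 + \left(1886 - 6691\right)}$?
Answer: $- \frac{1}{38194} \approx -2.6182 \cdot 10^{-5}$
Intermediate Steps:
$\frac{1}{-33389 + \left(1886 - 6691\right)} = \frac{1}{-33389 - 4805} = \frac{1}{-38194} = - \frac{1}{38194}$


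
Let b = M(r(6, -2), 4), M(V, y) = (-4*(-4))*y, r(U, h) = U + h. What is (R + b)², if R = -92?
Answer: 784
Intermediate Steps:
M(V, y) = 16*y
b = 64 (b = 16*4 = 64)
(R + b)² = (-92 + 64)² = (-28)² = 784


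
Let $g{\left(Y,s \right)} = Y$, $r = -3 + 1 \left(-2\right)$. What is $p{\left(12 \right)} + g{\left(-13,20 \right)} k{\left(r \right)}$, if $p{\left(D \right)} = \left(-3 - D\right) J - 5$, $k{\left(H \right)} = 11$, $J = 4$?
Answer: $-208$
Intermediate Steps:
$r = -5$ ($r = -3 - 2 = -5$)
$p{\left(D \right)} = -17 - 4 D$ ($p{\left(D \right)} = \left(-3 - D\right) 4 - 5 = \left(-12 - 4 D\right) - 5 = -17 - 4 D$)
$p{\left(12 \right)} + g{\left(-13,20 \right)} k{\left(r \right)} = \left(-17 - 48\right) - 143 = -65 - 143 = -208$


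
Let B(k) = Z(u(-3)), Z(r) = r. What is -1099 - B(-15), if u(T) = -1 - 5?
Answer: -1093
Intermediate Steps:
u(T) = -6
B(k) = -6
-1099 - B(-15) = -1099 - 1*(-6) = -1099 + 6 = -1093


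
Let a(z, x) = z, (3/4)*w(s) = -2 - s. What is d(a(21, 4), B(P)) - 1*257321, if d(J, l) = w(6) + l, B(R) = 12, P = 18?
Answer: -771959/3 ≈ -2.5732e+5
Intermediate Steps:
w(s) = -8/3 - 4*s/3 (w(s) = 4*(-2 - s)/3 = -8/3 - 4*s/3)
d(J, l) = -32/3 + l (d(J, l) = (-8/3 - 4/3*6) + l = (-8/3 - 8) + l = -32/3 + l)
d(a(21, 4), B(P)) - 1*257321 = (-32/3 + 12) - 1*257321 = 4/3 - 257321 = -771959/3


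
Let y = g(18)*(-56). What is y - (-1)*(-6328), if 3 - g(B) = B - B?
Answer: -6496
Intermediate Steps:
g(B) = 3 (g(B) = 3 - (B - B) = 3 - 1*0 = 3 + 0 = 3)
y = -168 (y = 3*(-56) = -168)
y - (-1)*(-6328) = -168 - (-1)*(-6328) = -168 - 1*6328 = -168 - 6328 = -6496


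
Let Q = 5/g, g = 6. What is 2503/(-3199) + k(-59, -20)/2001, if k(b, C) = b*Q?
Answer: -30994723/38407194 ≈ -0.80700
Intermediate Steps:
Q = ⅚ (Q = 5/6 = 5*(⅙) = ⅚ ≈ 0.83333)
k(b, C) = 5*b/6 (k(b, C) = b*(⅚) = 5*b/6)
2503/(-3199) + k(-59, -20)/2001 = 2503/(-3199) + ((⅚)*(-59))/2001 = 2503*(-1/3199) - 295/6*1/2001 = -2503/3199 - 295/12006 = -30994723/38407194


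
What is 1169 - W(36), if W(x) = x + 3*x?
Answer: 1025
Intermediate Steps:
W(x) = 4*x
1169 - W(36) = 1169 - 4*36 = 1169 - 1*144 = 1169 - 144 = 1025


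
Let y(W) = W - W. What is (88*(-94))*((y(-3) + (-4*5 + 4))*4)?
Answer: 529408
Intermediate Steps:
y(W) = 0
(88*(-94))*((y(-3) + (-4*5 + 4))*4) = (88*(-94))*((0 + (-4*5 + 4))*4) = -8272*(0 + (-20 + 4))*4 = -8272*(0 - 16)*4 = -(-132352)*4 = -8272*(-64) = 529408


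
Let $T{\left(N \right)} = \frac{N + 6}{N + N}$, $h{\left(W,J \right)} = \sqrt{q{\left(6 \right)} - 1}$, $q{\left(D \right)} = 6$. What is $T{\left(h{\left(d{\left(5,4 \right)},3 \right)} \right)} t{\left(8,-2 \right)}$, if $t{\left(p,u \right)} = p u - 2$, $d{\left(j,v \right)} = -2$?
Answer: $-9 - \frac{54 \sqrt{5}}{5} \approx -33.15$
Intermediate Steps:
$t{\left(p,u \right)} = -2 + p u$ ($t{\left(p,u \right)} = p u - 2 = -2 + p u$)
$h{\left(W,J \right)} = \sqrt{5}$ ($h{\left(W,J \right)} = \sqrt{6 - 1} = \sqrt{5}$)
$T{\left(N \right)} = \frac{6 + N}{2 N}$
$T{\left(h{\left(d{\left(5,4 \right)},3 \right)} \right)} t{\left(8,-2 \right)} = \frac{6 + \sqrt{5}}{2 \sqrt{5}} \left(-2 + 8 \left(-2\right)\right) = \frac{\frac{\sqrt{5}}{5} \left(6 + \sqrt{5}\right)}{2} \left(-2 - 16\right) = \frac{\sqrt{5} \left(6 + \sqrt{5}\right)}{10} \left(-18\right) = - \frac{9 \sqrt{5} \left(6 + \sqrt{5}\right)}{5}$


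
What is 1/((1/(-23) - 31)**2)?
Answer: 529/509796 ≈ 0.0010377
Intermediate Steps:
1/((1/(-23) - 31)**2) = 1/((1*(-1/23) - 31)**2) = 1/((-1/23 - 31)**2) = 1/((-714/23)**2) = 1/(509796/529) = 529/509796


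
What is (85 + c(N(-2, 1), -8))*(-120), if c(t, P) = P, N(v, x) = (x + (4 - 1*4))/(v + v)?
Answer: -9240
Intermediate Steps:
N(v, x) = x/(2*v) (N(v, x) = (x + (4 - 4))/((2*v)) = (x + 0)*(1/(2*v)) = x*(1/(2*v)) = x/(2*v))
(85 + c(N(-2, 1), -8))*(-120) = (85 - 8)*(-120) = 77*(-120) = -9240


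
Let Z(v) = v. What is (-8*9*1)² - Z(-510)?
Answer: 5694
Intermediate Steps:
(-8*9*1)² - Z(-510) = (-8*9*1)² - 1*(-510) = (-72*1)² + 510 = (-72)² + 510 = 5184 + 510 = 5694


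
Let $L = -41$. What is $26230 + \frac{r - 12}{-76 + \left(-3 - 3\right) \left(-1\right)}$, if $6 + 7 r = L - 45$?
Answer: $\frac{6426438}{245} \approx 26230.0$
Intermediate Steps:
$r = - \frac{92}{7}$ ($r = - \frac{6}{7} + \frac{-41 - 45}{7} = - \frac{6}{7} + \frac{1}{7} \left(-86\right) = - \frac{6}{7} - \frac{86}{7} = - \frac{92}{7} \approx -13.143$)
$26230 + \frac{r - 12}{-76 + \left(-3 - 3\right) \left(-1\right)} = 26230 + \frac{- \frac{92}{7} - 12}{-76 + \left(-3 - 3\right) \left(-1\right)} = 26230 + \frac{1}{-76 - -6} \left(- \frac{176}{7}\right) = 26230 + \frac{1}{-76 + 6} \left(- \frac{176}{7}\right) = 26230 + \frac{1}{-70} \left(- \frac{176}{7}\right) = 26230 - - \frac{88}{245} = 26230 + \frac{88}{245} = \frac{6426438}{245}$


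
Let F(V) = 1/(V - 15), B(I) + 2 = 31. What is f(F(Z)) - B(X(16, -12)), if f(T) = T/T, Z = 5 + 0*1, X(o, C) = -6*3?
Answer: -28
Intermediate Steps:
X(o, C) = -18
B(I) = 29 (B(I) = -2 + 31 = 29)
Z = 5 (Z = 5 + 0 = 5)
F(V) = 1/(-15 + V)
f(T) = 1
f(F(Z)) - B(X(16, -12)) = 1 - 1*29 = 1 - 29 = -28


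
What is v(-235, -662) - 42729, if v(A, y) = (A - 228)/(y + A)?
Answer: -38327450/897 ≈ -42729.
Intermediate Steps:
v(A, y) = (-228 + A)/(A + y)
v(-235, -662) - 42729 = (-228 - 235)/(-235 - 662) - 42729 = -463/(-897) - 42729 = -1/897*(-463) - 42729 = 463/897 - 42729 = -38327450/897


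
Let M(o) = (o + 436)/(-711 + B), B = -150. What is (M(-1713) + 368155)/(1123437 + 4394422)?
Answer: 316982732/4750876599 ≈ 0.066721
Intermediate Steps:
M(o) = -436/861 - o/861 (M(o) = (o + 436)/(-711 - 150) = (436 + o)/(-861) = (436 + o)*(-1/861) = -436/861 - o/861)
(M(-1713) + 368155)/(1123437 + 4394422) = ((-436/861 - 1/861*(-1713)) + 368155)/(1123437 + 4394422) = ((-436/861 + 571/287) + 368155)/5517859 = (1277/861 + 368155)*(1/5517859) = (316982732/861)*(1/5517859) = 316982732/4750876599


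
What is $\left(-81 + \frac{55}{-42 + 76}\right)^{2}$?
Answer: $\frac{7284601}{1156} \approx 6301.6$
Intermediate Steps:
$\left(-81 + \frac{55}{-42 + 76}\right)^{2} = \left(-81 + \frac{55}{34}\right)^{2} = \left(- \frac{2699}{34}\right)^{2} = \frac{7284601}{1156}$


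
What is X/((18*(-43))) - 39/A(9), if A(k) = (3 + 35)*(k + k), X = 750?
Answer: -3353/3268 ≈ -1.0260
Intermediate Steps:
A(k) = 76*k (A(k) = 38*(2*k) = 76*k)
X/((18*(-43))) - 39/A(9) = 750/((18*(-43))) - 39/(76*9) = 750/(-774) - 39/684 = 750*(-1/774) - 39*1/684 = -125/129 - 13/228 = -3353/3268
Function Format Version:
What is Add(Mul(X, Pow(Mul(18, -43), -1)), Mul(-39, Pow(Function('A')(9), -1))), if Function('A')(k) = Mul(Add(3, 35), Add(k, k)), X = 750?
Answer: Rational(-3353, 3268) ≈ -1.0260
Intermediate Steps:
Function('A')(k) = Mul(76, k) (Function('A')(k) = Mul(38, Mul(2, k)) = Mul(76, k))
Add(Mul(X, Pow(Mul(18, -43), -1)), Mul(-39, Pow(Function('A')(9), -1))) = Add(Mul(750, Pow(Mul(18, -43), -1)), Mul(-39, Pow(Mul(76, 9), -1))) = Add(Mul(750, Pow(-774, -1)), Mul(-39, Pow(684, -1))) = Add(Mul(750, Rational(-1, 774)), Mul(-39, Rational(1, 684))) = Add(Rational(-125, 129), Rational(-13, 228)) = Rational(-3353, 3268)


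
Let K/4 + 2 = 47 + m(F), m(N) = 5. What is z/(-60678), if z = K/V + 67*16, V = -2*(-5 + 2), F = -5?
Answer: -1658/91017 ≈ -0.018216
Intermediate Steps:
K = 200 (K = -8 + 4*(47 + 5) = -8 + 4*52 = -8 + 208 = 200)
V = 6 (V = -2*(-3) = 6)
z = 3316/3 (z = 200/6 + 67*16 = 200*(1/6) + 1072 = 100/3 + 1072 = 3316/3 ≈ 1105.3)
z/(-60678) = (3316/3)/(-60678) = (3316/3)*(-1/60678) = -1658/91017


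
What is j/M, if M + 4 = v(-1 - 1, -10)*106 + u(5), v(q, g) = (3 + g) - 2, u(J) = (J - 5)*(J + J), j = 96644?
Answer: -48322/479 ≈ -100.88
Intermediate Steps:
u(J) = 2*J*(-5 + J) (u(J) = (-5 + J)*(2*J) = 2*J*(-5 + J))
v(q, g) = 1 + g
M = -958 (M = -4 + ((1 - 10)*106 + 2*5*(-5 + 5)) = -4 + (-9*106 + 2*5*0) = -4 + (-954 + 0) = -4 - 954 = -958)
j/M = 96644/(-958) = 96644*(-1/958) = -48322/479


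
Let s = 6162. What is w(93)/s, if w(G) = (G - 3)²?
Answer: 1350/1027 ≈ 1.3145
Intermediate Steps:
w(G) = (-3 + G)²
w(93)/s = (-3 + 93)²/6162 = 90²*(1/6162) = 8100*(1/6162) = 1350/1027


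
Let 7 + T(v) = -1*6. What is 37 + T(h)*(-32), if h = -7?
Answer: 453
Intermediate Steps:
T(v) = -13 (T(v) = -7 - 1*6 = -7 - 6 = -13)
37 + T(h)*(-32) = 37 - 13*(-32) = 37 + 416 = 453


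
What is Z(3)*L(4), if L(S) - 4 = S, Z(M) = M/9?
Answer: 8/3 ≈ 2.6667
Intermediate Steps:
Z(M) = M/9 (Z(M) = M*(1/9) = M/9)
L(S) = 4 + S
Z(3)*L(4) = ((1/9)*3)*(4 + 4) = (1/3)*8 = 8/3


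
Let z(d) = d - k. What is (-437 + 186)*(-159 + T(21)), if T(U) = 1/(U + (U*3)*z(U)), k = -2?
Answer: 58665979/1470 ≈ 39909.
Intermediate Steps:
z(d) = 2 + d (z(d) = d - 1*(-2) = d + 2 = 2 + d)
T(U) = 1/(U + 3*U*(2 + U)) (T(U) = 1/(U + (U*3)*(2 + U)) = 1/(U + (3*U)*(2 + U)) = 1/(U + 3*U*(2 + U)))
(-437 + 186)*(-159 + T(21)) = (-437 + 186)*(-159 + 1/(21*(7 + 3*21))) = -251*(-159 + 1/(21*(7 + 63))) = -251*(-159 + (1/21)/70) = -251*(-159 + (1/21)*(1/70)) = -251*(-159 + 1/1470) = -251*(-233729/1470) = 58665979/1470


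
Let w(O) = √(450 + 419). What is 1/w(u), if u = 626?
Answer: √869/869 ≈ 0.033923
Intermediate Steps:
w(O) = √869
1/w(u) = 1/(√869) = √869/869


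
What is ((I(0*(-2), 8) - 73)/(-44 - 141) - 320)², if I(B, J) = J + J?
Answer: 3497894449/34225 ≈ 1.0220e+5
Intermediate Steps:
I(B, J) = 2*J
((I(0*(-2), 8) - 73)/(-44 - 141) - 320)² = ((2*8 - 73)/(-44 - 141) - 320)² = ((16 - 73)/(-185) - 320)² = (-57*(-1/185) - 320)² = (57/185 - 320)² = (-59143/185)² = 3497894449/34225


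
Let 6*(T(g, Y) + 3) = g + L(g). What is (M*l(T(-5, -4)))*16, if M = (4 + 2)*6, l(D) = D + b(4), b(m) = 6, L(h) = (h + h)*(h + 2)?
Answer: 4128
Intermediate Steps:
L(h) = 2*h*(2 + h) (L(h) = (2*h)*(2 + h) = 2*h*(2 + h))
T(g, Y) = -3 + g/6 + g*(2 + g)/3 (T(g, Y) = -3 + (g + 2*g*(2 + g))/6 = -3 + (g/6 + g*(2 + g)/3) = -3 + g/6 + g*(2 + g)/3)
l(D) = 6 + D (l(D) = D + 6 = 6 + D)
M = 36 (M = 6*6 = 36)
(M*l(T(-5, -4)))*16 = (36*(6 + (-3 + (⅙)*(-5) + (⅓)*(-5)*(2 - 5))))*16 = (36*(6 + (-3 - ⅚ + (⅓)*(-5)*(-3))))*16 = (36*(6 + (-3 - ⅚ + 5)))*16 = (36*(6 + 7/6))*16 = (36*(43/6))*16 = 258*16 = 4128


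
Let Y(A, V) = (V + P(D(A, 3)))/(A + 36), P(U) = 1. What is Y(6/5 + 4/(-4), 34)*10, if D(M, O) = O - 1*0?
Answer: 1750/181 ≈ 9.6685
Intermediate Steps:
D(M, O) = O (D(M, O) = O + 0 = O)
Y(A, V) = (1 + V)/(36 + A) (Y(A, V) = (V + 1)/(A + 36) = (1 + V)/(36 + A))
Y(6/5 + 4/(-4), 34)*10 = ((1 + 34)/(36 + (6/5 + 4/(-4))))*10 = (35/(36 + (6*(⅕) + 4*(-¼))))*10 = (35/(36 + (6/5 - 1)))*10 = (35/(36 + ⅕))*10 = (35/(181/5))*10 = ((5/181)*35)*10 = (175/181)*10 = 1750/181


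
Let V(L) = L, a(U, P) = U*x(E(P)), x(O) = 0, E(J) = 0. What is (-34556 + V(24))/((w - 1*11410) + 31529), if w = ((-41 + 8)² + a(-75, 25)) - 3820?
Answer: -8633/4347 ≈ -1.9860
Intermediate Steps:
a(U, P) = 0 (a(U, P) = U*0 = 0)
w = -2731 (w = ((-41 + 8)² + 0) - 3820 = ((-33)² + 0) - 3820 = (1089 + 0) - 3820 = 1089 - 3820 = -2731)
(-34556 + V(24))/((w - 1*11410) + 31529) = (-34556 + 24)/((-2731 - 1*11410) + 31529) = -34532/((-2731 - 11410) + 31529) = -34532/(-14141 + 31529) = -34532/17388 = -34532*1/17388 = -8633/4347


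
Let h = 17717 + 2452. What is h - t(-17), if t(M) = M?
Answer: 20186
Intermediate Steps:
h = 20169
h - t(-17) = 20169 - 1*(-17) = 20169 + 17 = 20186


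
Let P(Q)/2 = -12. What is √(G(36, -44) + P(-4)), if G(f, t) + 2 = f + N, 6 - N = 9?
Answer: √7 ≈ 2.6458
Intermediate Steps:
N = -3 (N = 6 - 1*9 = 6 - 9 = -3)
P(Q) = -24 (P(Q) = 2*(-12) = -24)
G(f, t) = -5 + f (G(f, t) = -2 + (f - 3) = -2 + (-3 + f) = -5 + f)
√(G(36, -44) + P(-4)) = √((-5 + 36) - 24) = √(31 - 24) = √7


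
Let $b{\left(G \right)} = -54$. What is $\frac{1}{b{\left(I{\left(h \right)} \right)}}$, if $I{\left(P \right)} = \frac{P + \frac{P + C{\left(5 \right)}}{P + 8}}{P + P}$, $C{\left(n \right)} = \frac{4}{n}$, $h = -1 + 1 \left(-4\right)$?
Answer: $- \frac{1}{54} \approx -0.018519$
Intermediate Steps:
$h = -5$ ($h = -1 - 4 = -5$)
$I{\left(P \right)} = \frac{P + \frac{\frac{4}{5} + P}{8 + P}}{2 P}$ ($I{\left(P \right)} = \frac{P + \frac{P + \frac{4}{5}}{P + 8}}{P + P} = \frac{P + \frac{P + 4 \cdot \frac{1}{5}}{8 + P}}{2 P} = \left(P + \frac{P + \frac{4}{5}}{8 + P}\right) \frac{1}{2 P} = \left(P + \frac{\frac{4}{5} + P}{8 + P}\right) \frac{1}{2 P} = \frac{P + \frac{\frac{4}{5} + P}{8 + P}}{2 P}$)
$\frac{1}{b{\left(I{\left(h \right)} \right)}} = \frac{1}{-54} = - \frac{1}{54}$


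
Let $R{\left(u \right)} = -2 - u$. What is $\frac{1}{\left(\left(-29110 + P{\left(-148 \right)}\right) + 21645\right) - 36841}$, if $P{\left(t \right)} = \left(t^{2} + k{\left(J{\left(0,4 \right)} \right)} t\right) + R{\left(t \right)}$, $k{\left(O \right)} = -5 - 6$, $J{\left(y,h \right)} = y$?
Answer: $- \frac{1}{20628} \approx -4.8478 \cdot 10^{-5}$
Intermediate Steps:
$k{\left(O \right)} = -11$ ($k{\left(O \right)} = -5 - 6 = -11$)
$P{\left(t \right)} = -2 + t^{2} - 12 t$ ($P{\left(t \right)} = \left(t^{2} - 11 t\right) - \left(2 + t\right) = -2 + t^{2} - 12 t$)
$\frac{1}{\left(\left(-29110 + P{\left(-148 \right)}\right) + 21645\right) - 36841} = \frac{1}{\left(\left(-29110 - \left(-1774 - 21904\right)\right) + 21645\right) - 36841} = \frac{1}{\left(\left(-29110 + \left(-2 + 21904 + 1776\right)\right) + 21645\right) - 36841} = \frac{1}{\left(\left(-29110 + 23678\right) + 21645\right) - 36841} = \frac{1}{\left(-5432 + 21645\right) - 36841} = \frac{1}{16213 - 36841} = \frac{1}{-20628} = - \frac{1}{20628}$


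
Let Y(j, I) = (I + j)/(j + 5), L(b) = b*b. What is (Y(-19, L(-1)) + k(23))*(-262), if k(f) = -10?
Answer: 15982/7 ≈ 2283.1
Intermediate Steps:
L(b) = b²
Y(j, I) = (I + j)/(5 + j)
(Y(-19, L(-1)) + k(23))*(-262) = (((-1)² - 19)/(5 - 19) - 10)*(-262) = ((1 - 19)/(-14) - 10)*(-262) = (-1/14*(-18) - 10)*(-262) = (9/7 - 10)*(-262) = -61/7*(-262) = 15982/7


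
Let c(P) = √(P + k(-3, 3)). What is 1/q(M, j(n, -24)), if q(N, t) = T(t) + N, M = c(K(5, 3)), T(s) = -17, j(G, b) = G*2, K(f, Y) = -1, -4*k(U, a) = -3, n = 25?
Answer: -68/1157 - 2*I/1157 ≈ -0.058773 - 0.0017286*I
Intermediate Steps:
k(U, a) = ¾ (k(U, a) = -¼*(-3) = ¾)
j(G, b) = 2*G
c(P) = √(¾ + P) (c(P) = √(P + ¾) = √(¾ + P))
M = I/2 (M = √(3 + 4*(-1))/2 = √(3 - 4)/2 = √(-1)/2 = I/2 ≈ 0.5*I)
q(N, t) = -17 + N
1/q(M, j(n, -24)) = 1/(-17 + I/2) = 4*(-17 - I/2)/1157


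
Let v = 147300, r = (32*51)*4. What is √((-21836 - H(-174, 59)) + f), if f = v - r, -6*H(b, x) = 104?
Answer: 2*√267645/3 ≈ 344.90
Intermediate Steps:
r = 6528 (r = 1632*4 = 6528)
H(b, x) = -52/3 (H(b, x) = -⅙*104 = -52/3)
f = 140772 (f = 147300 - 1*6528 = 147300 - 6528 = 140772)
√((-21836 - H(-174, 59)) + f) = √((-21836 - 1*(-52/3)) + 140772) = √((-21836 + 52/3) + 140772) = √(-65456/3 + 140772) = √(356860/3) = 2*√267645/3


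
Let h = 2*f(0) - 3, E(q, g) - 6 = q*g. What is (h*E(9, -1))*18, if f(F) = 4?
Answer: -270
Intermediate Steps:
E(q, g) = 6 + g*q (E(q, g) = 6 + q*g = 6 + g*q)
h = 5 (h = 2*4 - 3 = 8 - 3 = 5)
(h*E(9, -1))*18 = (5*(6 - 1*9))*18 = (5*(6 - 9))*18 = (5*(-3))*18 = -15*18 = -270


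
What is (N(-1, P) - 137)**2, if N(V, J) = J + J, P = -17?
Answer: 29241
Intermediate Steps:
N(V, J) = 2*J
(N(-1, P) - 137)**2 = (2*(-17) - 137)**2 = (-34 - 137)**2 = (-171)**2 = 29241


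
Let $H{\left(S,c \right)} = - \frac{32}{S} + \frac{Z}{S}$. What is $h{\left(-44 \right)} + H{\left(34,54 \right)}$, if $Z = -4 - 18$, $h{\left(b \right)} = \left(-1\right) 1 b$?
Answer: $\frac{721}{17} \approx 42.412$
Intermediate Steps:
$h{\left(b \right)} = - b$
$Z = -22$ ($Z = -4 - 18 = -22$)
$H{\left(S,c \right)} = - \frac{54}{S}$ ($H{\left(S,c \right)} = - \frac{32}{S} - \frac{22}{S} = - \frac{54}{S}$)
$h{\left(-44 \right)} + H{\left(34,54 \right)} = \left(-1\right) \left(-44\right) - \frac{54}{34} = 44 - \frac{27}{17} = \frac{721}{17}$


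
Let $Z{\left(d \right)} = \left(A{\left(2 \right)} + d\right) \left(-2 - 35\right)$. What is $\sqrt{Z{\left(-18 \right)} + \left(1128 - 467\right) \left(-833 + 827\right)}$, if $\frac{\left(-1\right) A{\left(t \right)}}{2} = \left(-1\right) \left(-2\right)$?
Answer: $4 i \sqrt{197} \approx 56.143 i$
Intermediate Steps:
$A{\left(t \right)} = -4$ ($A{\left(t \right)} = - 2 \left(\left(-1\right) \left(-2\right)\right) = \left(-2\right) 2 = -4$)
$Z{\left(d \right)} = 148 - 37 d$ ($Z{\left(d \right)} = \left(-4 + d\right) \left(-2 - 35\right) = \left(-4 + d\right) \left(-37\right) = 148 - 37 d$)
$\sqrt{Z{\left(-18 \right)} + \left(1128 - 467\right) \left(-833 + 827\right)} = \sqrt{\left(148 - -666\right) + \left(1128 - 467\right) \left(-833 + 827\right)} = \sqrt{\left(148 + 666\right) + 661 \left(-6\right)} = \sqrt{814 - 3966} = \sqrt{-3152} = 4 i \sqrt{197}$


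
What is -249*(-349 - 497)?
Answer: 210654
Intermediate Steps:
-249*(-349 - 497) = -249*(-846) = 210654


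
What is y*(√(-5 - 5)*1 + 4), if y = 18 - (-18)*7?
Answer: 576 + 144*I*√10 ≈ 576.0 + 455.37*I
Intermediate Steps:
y = 144 (y = 18 - 1*(-126) = 18 + 126 = 144)
y*(√(-5 - 5)*1 + 4) = 144*(√(-5 - 5)*1 + 4) = 144*(√(-10)*1 + 4) = 144*((I*√10)*1 + 4) = 144*(I*√10 + 4) = 144*(4 + I*√10) = 576 + 144*I*√10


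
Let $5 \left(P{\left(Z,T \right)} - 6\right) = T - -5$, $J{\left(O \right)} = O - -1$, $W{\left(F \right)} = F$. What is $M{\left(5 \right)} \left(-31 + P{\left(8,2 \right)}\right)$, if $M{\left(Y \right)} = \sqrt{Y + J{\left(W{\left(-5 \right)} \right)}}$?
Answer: $- \frac{118}{5} \approx -23.6$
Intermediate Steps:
$J{\left(O \right)} = 1 + O$ ($J{\left(O \right)} = O + 1 = 1 + O$)
$P{\left(Z,T \right)} = 7 + \frac{T}{5}$ ($P{\left(Z,T \right)} = 6 + \frac{T - -5}{5} = 6 + \frac{T + 5}{5} = 6 + \frac{5 + T}{5} = 6 + \left(1 + \frac{T}{5}\right) = 7 + \frac{T}{5}$)
$M{\left(Y \right)} = \sqrt{-4 + Y}$ ($M{\left(Y \right)} = \sqrt{Y + \left(1 - 5\right)} = \sqrt{Y - 4} = \sqrt{-4 + Y}$)
$M{\left(5 \right)} \left(-31 + P{\left(8,2 \right)}\right) = \sqrt{-4 + 5} \left(-31 + \left(7 + \frac{1}{5} \cdot 2\right)\right) = \sqrt{1} \left(-31 + \left(7 + \frac{2}{5}\right)\right) = 1 \left(-31 + \frac{37}{5}\right) = 1 \left(- \frac{118}{5}\right) = - \frac{118}{5}$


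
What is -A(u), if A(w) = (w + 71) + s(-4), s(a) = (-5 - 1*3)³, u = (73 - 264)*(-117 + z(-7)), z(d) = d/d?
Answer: -21715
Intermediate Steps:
z(d) = 1
u = 22156 (u = (73 - 264)*(-117 + 1) = -191*(-116) = 22156)
s(a) = -512 (s(a) = (-5 - 3)³ = (-8)³ = -512)
A(w) = -441 + w (A(w) = (w + 71) - 512 = (71 + w) - 512 = -441 + w)
-A(u) = -(-441 + 22156) = -1*21715 = -21715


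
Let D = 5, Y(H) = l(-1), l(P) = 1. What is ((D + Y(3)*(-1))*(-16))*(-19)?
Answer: 1216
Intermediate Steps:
Y(H) = 1
((D + Y(3)*(-1))*(-16))*(-19) = ((5 + 1*(-1))*(-16))*(-19) = ((5 - 1)*(-16))*(-19) = (4*(-16))*(-19) = -64*(-19) = 1216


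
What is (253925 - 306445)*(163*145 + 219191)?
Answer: -12753221520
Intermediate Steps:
(253925 - 306445)*(163*145 + 219191) = -52520*(23635 + 219191) = -52520*242826 = -12753221520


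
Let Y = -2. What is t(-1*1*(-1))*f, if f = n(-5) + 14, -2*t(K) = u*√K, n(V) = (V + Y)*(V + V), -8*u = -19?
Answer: -399/4 ≈ -99.750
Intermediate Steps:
u = 19/8 (u = -⅛*(-19) = 19/8 ≈ 2.3750)
n(V) = 2*V*(-2 + V) (n(V) = (V - 2)*(V + V) = (-2 + V)*(2*V) = 2*V*(-2 + V))
t(K) = -19*√K/16
f = 84 (f = 2*(-5)*(-2 - 5) + 14 = 2*(-5)*(-7) + 14 = 70 + 14 = 84)
t(-1*1*(-1))*f = -19*√1/16*84 = -19/16*1*84 = -19/16*84 = -399/4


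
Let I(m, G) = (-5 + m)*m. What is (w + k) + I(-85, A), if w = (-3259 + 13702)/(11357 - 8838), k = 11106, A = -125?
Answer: 47256807/2519 ≈ 18760.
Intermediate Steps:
w = 10443/2519 ≈ 4.1457
I(m, G) = m*(-5 + m)
(w + k) + I(-85, A) = (10443/2519 + 11106) - 85*(-5 - 85) = 27986457/2519 - 85*(-90) = 27986457/2519 + 7650 = 47256807/2519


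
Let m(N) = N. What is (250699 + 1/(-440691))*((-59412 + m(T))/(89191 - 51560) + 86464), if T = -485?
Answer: 119822565953210242032/5527881007 ≈ 2.1676e+10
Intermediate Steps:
(250699 + 1/(-440691))*((-59412 + m(T))/(89191 - 51560) + 86464) = (250699 + 1/(-440691))*((-59412 - 485)/(89191 - 51560) + 86464) = (250699 - 1/440691)*(-59897/37631 + 86464) = 110480793008*(-59897*1/37631 + 86464)/440691 = 110480793008*(-59897/37631 + 86464)/440691 = (110480793008/440691)*(3253666887/37631) = 119822565953210242032/5527881007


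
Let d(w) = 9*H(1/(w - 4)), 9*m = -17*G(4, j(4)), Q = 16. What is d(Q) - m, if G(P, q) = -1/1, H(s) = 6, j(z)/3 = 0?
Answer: 469/9 ≈ 52.111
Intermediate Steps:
j(z) = 0 (j(z) = 3*0 = 0)
G(P, q) = -1 (G(P, q) = -1*1 = -1)
m = 17/9 (m = (-17*(-1))/9 = (⅑)*17 = 17/9 ≈ 1.8889)
d(w) = 54 (d(w) = 9*6 = 54)
d(Q) - m = 54 - 1*17/9 = 54 - 17/9 = 469/9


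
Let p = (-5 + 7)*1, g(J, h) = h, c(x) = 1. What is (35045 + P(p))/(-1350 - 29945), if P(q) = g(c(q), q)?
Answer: -35047/31295 ≈ -1.1199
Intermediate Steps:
p = 2 (p = 2*1 = 2)
P(q) = q
(35045 + P(p))/(-1350 - 29945) = (35045 + 2)/(-1350 - 29945) = 35047/(-31295) = 35047*(-1/31295) = -35047/31295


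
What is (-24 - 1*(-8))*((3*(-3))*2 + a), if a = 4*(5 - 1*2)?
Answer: 96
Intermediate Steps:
a = 12 (a = 4*(5 - 2) = 4*3 = 12)
(-24 - 1*(-8))*((3*(-3))*2 + a) = (-24 - 1*(-8))*((3*(-3))*2 + 12) = (-24 + 8)*(-9*2 + 12) = -16*(-18 + 12) = -16*(-6) = 96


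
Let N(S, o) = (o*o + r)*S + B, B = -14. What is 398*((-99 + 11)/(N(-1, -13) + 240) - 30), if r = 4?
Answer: -667844/53 ≈ -12601.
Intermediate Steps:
N(S, o) = -14 + S*(4 + o²) (N(S, o) = (o*o + 4)*S - 14 = (o² + 4)*S - 14 = (4 + o²)*S - 14 = S*(4 + o²) - 14 = -14 + S*(4 + o²))
398*((-99 + 11)/(N(-1, -13) + 240) - 30) = 398*((-99 + 11)/((-14 + 4*(-1) - 1*(-13)²) + 240) - 30) = 398*(-88/((-14 - 4 - 1*169) + 240) - 30) = 398*(-88/((-14 - 4 - 169) + 240) - 30) = 398*(-88/(-187 + 240) - 30) = 398*(-88/53 - 30) = 398*(-1678/53) = -667844/53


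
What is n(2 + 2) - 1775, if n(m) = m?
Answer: -1771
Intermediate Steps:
n(2 + 2) - 1775 = (2 + 2) - 1775 = 4 - 1775 = -1771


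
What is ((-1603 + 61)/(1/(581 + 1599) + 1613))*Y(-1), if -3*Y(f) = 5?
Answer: 5602600/3516341 ≈ 1.5933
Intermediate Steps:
Y(f) = -5/3 (Y(f) = -1/3*5 = -5/3)
((-1603 + 61)/(1/(581 + 1599) + 1613))*Y(-1) = ((-1603 + 61)/(1/(581 + 1599) + 1613))*(-5/3) = -1542/(1/2180 + 1613)*(-5/3) = -1542/3516341/2180*(-5/3) = -1542*2180/3516341*(-5/3) = -3361560/3516341*(-5/3) = 5602600/3516341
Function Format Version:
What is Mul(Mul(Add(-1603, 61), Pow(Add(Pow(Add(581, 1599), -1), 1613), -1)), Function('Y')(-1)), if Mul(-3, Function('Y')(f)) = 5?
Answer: Rational(5602600, 3516341) ≈ 1.5933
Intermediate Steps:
Function('Y')(f) = Rational(-5, 3) (Function('Y')(f) = Mul(Rational(-1, 3), 5) = Rational(-5, 3))
Mul(Mul(Add(-1603, 61), Pow(Add(Pow(Add(581, 1599), -1), 1613), -1)), Function('Y')(-1)) = Mul(Mul(Add(-1603, 61), Pow(Add(Pow(Add(581, 1599), -1), 1613), -1)), Rational(-5, 3)) = Mul(Mul(-1542, Pow(Add(Pow(2180, -1), 1613), -1)), Rational(-5, 3)) = Mul(Mul(-1542, Pow(Add(Rational(1, 2180), 1613), -1)), Rational(-5, 3)) = Mul(Mul(-1542, Pow(Rational(3516341, 2180), -1)), Rational(-5, 3)) = Mul(Mul(-1542, Rational(2180, 3516341)), Rational(-5, 3)) = Mul(Rational(-3361560, 3516341), Rational(-5, 3)) = Rational(5602600, 3516341)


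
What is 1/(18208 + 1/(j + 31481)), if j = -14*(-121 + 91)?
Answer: 31901/580853409 ≈ 5.4921e-5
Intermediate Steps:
j = 420 (j = -14*(-30) = 420)
1/(18208 + 1/(j + 31481)) = 1/(18208 + 1/(420 + 31481)) = 1/(18208 + 1/31901) = 1/(580853409/31901) = 31901/580853409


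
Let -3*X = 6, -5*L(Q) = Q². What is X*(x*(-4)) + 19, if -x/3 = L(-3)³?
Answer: 19871/125 ≈ 158.97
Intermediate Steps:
L(Q) = -Q²/5
X = -2 (X = -⅓*6 = -2)
x = 2187/125 (x = -3*(-⅕*(-3)²)³ = -3*(-⅕*9)³ = -3*(-9/5)³ = -3*(-729/125) = 2187/125 ≈ 17.496)
X*(x*(-4)) + 19 = -4374*(-4)/125 + 19 = -2*(-8748/125) + 19 = 17496/125 + 19 = 19871/125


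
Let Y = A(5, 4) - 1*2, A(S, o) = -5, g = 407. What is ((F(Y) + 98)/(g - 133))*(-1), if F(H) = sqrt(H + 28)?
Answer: -49/137 - sqrt(21)/274 ≈ -0.37439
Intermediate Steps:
Y = -7 (Y = -5 - 1*2 = -5 - 2 = -7)
F(H) = sqrt(28 + H)
((F(Y) + 98)/(g - 133))*(-1) = ((sqrt(28 - 7) + 98)/(407 - 133))*(-1) = ((sqrt(21) + 98)/274)*(-1) = ((98 + sqrt(21))*(1/274))*(-1) = (49/137 + sqrt(21)/274)*(-1) = -49/137 - sqrt(21)/274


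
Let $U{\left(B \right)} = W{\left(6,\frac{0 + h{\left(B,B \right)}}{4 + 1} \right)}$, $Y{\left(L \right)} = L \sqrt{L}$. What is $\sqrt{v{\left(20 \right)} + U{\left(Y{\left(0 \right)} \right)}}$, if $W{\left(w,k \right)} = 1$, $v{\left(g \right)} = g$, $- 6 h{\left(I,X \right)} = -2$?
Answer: $\sqrt{21} \approx 4.5826$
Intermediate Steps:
$Y{\left(L \right)} = L^{\frac{3}{2}}$
$h{\left(I,X \right)} = \frac{1}{3}$ ($h{\left(I,X \right)} = \left(- \frac{1}{6}\right) \left(-2\right) = \frac{1}{3}$)
$U{\left(B \right)} = 1$
$\sqrt{v{\left(20 \right)} + U{\left(Y{\left(0 \right)} \right)}} = \sqrt{20 + 1} = \sqrt{21}$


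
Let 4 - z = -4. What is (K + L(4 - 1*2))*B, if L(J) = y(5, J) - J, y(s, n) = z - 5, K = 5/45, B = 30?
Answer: 100/3 ≈ 33.333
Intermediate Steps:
z = 8 (z = 4 - 1*(-4) = 4 + 4 = 8)
K = 1/9 (K = 5*(1/45) = 1/9 ≈ 0.11111)
y(s, n) = 3 (y(s, n) = 8 - 5 = 3)
L(J) = 3 - J
(K + L(4 - 1*2))*B = (1/9 + (3 - (4 - 1*2)))*30 = (1/9 + (3 - (4 - 2)))*30 = (1/9 + (3 - 1*2))*30 = (1/9 + (3 - 2))*30 = (1/9 + 1)*30 = (10/9)*30 = 100/3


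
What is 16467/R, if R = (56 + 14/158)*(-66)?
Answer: -39421/8862 ≈ -4.4483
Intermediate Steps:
R = -292446/79 (R = (56 + 14*(1/158))*(-66) = (56 + 7/79)*(-66) = (4431/79)*(-66) = -292446/79 ≈ -3701.8)
16467/R = 16467/(-292446/79) = 16467*(-79/292446) = -39421/8862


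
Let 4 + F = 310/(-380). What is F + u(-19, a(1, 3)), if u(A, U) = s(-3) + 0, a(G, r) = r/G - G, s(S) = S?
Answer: -297/38 ≈ -7.8158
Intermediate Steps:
a(G, r) = -G + r/G
u(A, U) = -3 (u(A, U) = -3 + 0 = -3)
F = -183/38 (F = -4 + 310/(-380) = -4 + 310*(-1/380) = -4 - 31/38 = -183/38 ≈ -4.8158)
F + u(-19, a(1, 3)) = -183/38 - 3 = -297/38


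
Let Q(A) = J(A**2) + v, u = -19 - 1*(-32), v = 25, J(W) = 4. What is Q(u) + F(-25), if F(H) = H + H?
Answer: -21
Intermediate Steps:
F(H) = 2*H
u = 13 (u = -19 + 32 = 13)
Q(A) = 29 (Q(A) = 4 + 25 = 29)
Q(u) + F(-25) = 29 + 2*(-25) = 29 - 50 = -21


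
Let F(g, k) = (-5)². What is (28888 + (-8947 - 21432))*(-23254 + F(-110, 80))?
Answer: 34634439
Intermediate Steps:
F(g, k) = 25
(28888 + (-8947 - 21432))*(-23254 + F(-110, 80)) = (28888 + (-8947 - 21432))*(-23254 + 25) = (28888 - 30379)*(-23229) = -1491*(-23229) = 34634439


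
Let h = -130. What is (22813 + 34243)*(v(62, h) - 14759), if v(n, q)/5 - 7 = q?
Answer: -877178944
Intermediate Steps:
v(n, q) = 35 + 5*q
(22813 + 34243)*(v(62, h) - 14759) = (22813 + 34243)*((35 + 5*(-130)) - 14759) = 57056*((35 - 650) - 14759) = 57056*(-615 - 14759) = 57056*(-15374) = -877178944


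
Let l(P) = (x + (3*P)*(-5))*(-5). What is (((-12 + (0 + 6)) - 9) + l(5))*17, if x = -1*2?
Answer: 6290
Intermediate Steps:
x = -2
l(P) = 10 + 75*P (l(P) = (-2 + (3*P)*(-5))*(-5) = (-2 - 15*P)*(-5) = 10 + 75*P)
(((-12 + (0 + 6)) - 9) + l(5))*17 = (((-12 + (0 + 6)) - 9) + (10 + 75*5))*17 = (((-12 + 6) - 9) + (10 + 375))*17 = ((-6 - 9) + 385)*17 = (-15 + 385)*17 = 370*17 = 6290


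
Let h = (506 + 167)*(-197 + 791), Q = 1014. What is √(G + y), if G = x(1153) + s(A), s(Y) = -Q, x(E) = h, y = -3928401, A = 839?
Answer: I*√3529653 ≈ 1878.7*I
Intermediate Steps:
h = 399762 (h = 673*594 = 399762)
x(E) = 399762
s(Y) = -1014 (s(Y) = -1*1014 = -1014)
G = 398748 (G = 399762 - 1014 = 398748)
√(G + y) = √(398748 - 3928401) = √(-3529653) = I*√3529653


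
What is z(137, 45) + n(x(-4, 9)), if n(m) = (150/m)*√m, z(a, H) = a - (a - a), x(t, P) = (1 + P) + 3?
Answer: 137 + 150*√13/13 ≈ 178.60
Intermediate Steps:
x(t, P) = 4 + P
z(a, H) = a (z(a, H) = a - 1*0 = a + 0 = a)
n(m) = 150/√m
z(137, 45) + n(x(-4, 9)) = 137 + 150/√(4 + 9) = 137 + 150/√13 = 137 + 150*(√13/13) = 137 + 150*√13/13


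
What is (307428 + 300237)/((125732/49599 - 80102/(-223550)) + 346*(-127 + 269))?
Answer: 3368851144844625/272400321734549 ≈ 12.367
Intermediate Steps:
(307428 + 300237)/((125732/49599 - 80102/(-223550)) + 346*(-127 + 269)) = 607665/((125732*(1/49599) - 80102*(-1/223550)) + 346*142) = 607665/((125732/49599 + 40051/111775) + 49132) = 607665/(16040183849/5543928225 + 49132) = 607665/(272400321734549/5543928225) = 607665*(5543928225/272400321734549) = 3368851144844625/272400321734549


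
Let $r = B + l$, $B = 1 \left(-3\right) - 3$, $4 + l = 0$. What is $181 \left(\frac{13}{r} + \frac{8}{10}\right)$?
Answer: $- \frac{181}{2} \approx -90.5$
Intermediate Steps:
$l = -4$ ($l = -4 + 0 = -4$)
$B = -6$ ($B = -3 - 3 = -6$)
$r = -10$ ($r = -6 - 4 = -10$)
$181 \left(\frac{13}{r} + \frac{8}{10}\right) = 181 \left(\frac{13}{-10} + \frac{8}{10}\right) = 181 \left(13 \left(- \frac{1}{10}\right) + 8 \cdot \frac{1}{10}\right) = 181 \left(- \frac{13}{10} + \frac{4}{5}\right) = 181 \left(- \frac{1}{2}\right) = - \frac{181}{2}$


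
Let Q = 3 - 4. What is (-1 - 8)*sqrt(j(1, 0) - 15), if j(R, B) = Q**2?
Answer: -9*I*sqrt(14) ≈ -33.675*I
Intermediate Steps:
Q = -1
j(R, B) = 1 (j(R, B) = (-1)**2 = 1)
(-1 - 8)*sqrt(j(1, 0) - 15) = (-1 - 8)*sqrt(1 - 15) = -9*I*sqrt(14)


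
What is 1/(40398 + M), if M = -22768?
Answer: 1/17630 ≈ 5.6722e-5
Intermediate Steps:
1/(40398 + M) = 1/(40398 - 22768) = 1/17630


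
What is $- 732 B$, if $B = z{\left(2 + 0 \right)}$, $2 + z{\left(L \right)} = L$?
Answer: $0$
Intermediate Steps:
$z{\left(L \right)} = -2 + L$
$B = 0$ ($B = -2 + \left(2 + 0\right) = -2 + 2 = 0$)
$- 732 B = \left(-732\right) 0 = 0$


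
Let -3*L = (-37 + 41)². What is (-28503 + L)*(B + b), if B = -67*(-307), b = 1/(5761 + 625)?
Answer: -3744673211125/6386 ≈ -5.8639e+8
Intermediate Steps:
b = 1/6386 ≈ 0.00015659
L = -16/3 (L = -(-37 + 41)²/3 = -⅓*4² = -⅓*16 = -16/3 ≈ -5.3333)
B = 20569
(-28503 + L)*(B + b) = (-28503 - 16/3)*(20569 + 1/6386) = -85525/3*131353635/6386 = -3744673211125/6386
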